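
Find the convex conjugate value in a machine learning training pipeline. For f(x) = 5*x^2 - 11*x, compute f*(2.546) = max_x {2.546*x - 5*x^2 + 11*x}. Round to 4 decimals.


f*(y) = sup_x {y*x - a*x^2 - b*x} = sup_x {(y-b)*x - a*x^2}
FOC: (y - b) - 2a*x = 0 => x* = (y - b)/(2a)
x* = (2.546 + 11)/(2*5) = 1.3546
f*(2.546) = (y-b)^2/(4a) = (2.546 + 11)^2/(4*5)
= 183.4941/20 = 9.1747


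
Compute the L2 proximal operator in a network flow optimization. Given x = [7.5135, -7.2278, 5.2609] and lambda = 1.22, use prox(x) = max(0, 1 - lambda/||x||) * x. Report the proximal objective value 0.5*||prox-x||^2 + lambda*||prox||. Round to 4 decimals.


Step 1: Compute ||x||.
||x|| = 11.6778
Step 2: Compute scaling factor.
scale = max(0, 1 - 1.22/11.6778) = 0.8955
Step 3: prox(x) = [6.7286, -6.4727, 4.7113]
||prox(x)|| = 10.4578
Step 4: Proximal objective.
0.5*||prox-x||^2 = 0.7442
lambda*||prox|| = 12.7585
Total = 13.5027


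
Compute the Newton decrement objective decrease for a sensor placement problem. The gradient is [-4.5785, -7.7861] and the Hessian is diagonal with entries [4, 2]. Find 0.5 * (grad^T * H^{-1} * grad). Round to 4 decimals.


Step 1: H is diagonal, so H^(-1) * g = [-1.1446, -3.8931].
Step 2: g^T H^(-1) g = sum_i g_i^2 / H_ii
  = (-4.5785)^2/4 + (-7.7861)^2/2
  = 5.2407 + 30.3117 = 35.5523
Step 3: Objective decrease = 0.5 * g^T H^(-1) g = 17.7762


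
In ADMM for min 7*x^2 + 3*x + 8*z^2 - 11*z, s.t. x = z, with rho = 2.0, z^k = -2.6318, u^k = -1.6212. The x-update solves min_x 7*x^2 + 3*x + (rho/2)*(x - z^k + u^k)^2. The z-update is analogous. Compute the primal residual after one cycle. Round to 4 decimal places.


ADMM iteration with rho = 2.0, z^k = -2.6318, u^k = -1.6212
Step 1: x-update.
Minimize 7*x^2 + 3*x + (2.0/2)*(x + 2.6318 - 1.6212)^2
FOC: (2*7 + 2.0)*x = -3 + 2.0*(-2.6318 + 1.6212)
x^{k+1} = -0.3138
Step 2: z-update.
Minimize 8*z^2 - 11*z + (2.0/2)*(-0.3138 - z - 1.6212)^2
FOC: (2*8 + 2.0)*z = 11 + 2.0*(-0.3138 - 1.6212)
z^{k+1} = 0.3961
Step 3: u-update.
u^{k+1} = -1.6212 - 0.3138 - 0.3961 = -2.3311
Step 4: Primal residual = |-0.3138 - 0.3961| = 0.7099


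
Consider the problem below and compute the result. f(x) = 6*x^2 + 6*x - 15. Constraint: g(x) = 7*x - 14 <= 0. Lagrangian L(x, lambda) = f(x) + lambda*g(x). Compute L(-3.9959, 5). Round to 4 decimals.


Step 1: Evaluate f(x).
f(-3.9959) = 6*(-3.9959)^2 + 6*(-3.9959) - 15 = 56.8279
Step 2: Evaluate g(x).
g(-3.9959) = 7*-3.9959 - 14 = -41.9713
Step 3: Compute Lagrangian.
L = 56.8279 + 5*-41.9713 = -153.0286


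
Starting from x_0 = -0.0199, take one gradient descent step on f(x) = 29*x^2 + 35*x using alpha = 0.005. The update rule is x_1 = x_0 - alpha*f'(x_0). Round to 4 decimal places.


We compute the gradient at x_0 and apply the update.
f'(x) = 58*x + 35
f'(-0.0199) = 58*-0.0199 + 35 = 33.8458
x_1 = -0.0199 - 0.005*33.8458 = -0.1891


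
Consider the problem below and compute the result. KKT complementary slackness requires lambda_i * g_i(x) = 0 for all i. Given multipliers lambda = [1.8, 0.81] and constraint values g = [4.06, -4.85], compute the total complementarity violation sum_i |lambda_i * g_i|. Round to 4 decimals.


KKT complementary slackness check:
lambda_1 * g_1 = 1.8 * 4.06 = 7.308
lambda_2 * g_2 = 0.81 * -4.85 = -3.9285
Total violation = 7.308 + 3.9285 = 11.2365


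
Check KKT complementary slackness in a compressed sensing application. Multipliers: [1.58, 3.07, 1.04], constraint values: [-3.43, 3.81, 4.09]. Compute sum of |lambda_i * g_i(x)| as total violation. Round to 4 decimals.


KKT complementary slackness check:
lambda_1 * g_1 = 1.58 * -3.43 = -5.4194
lambda_2 * g_2 = 3.07 * 3.81 = 11.6967
lambda_3 * g_3 = 1.04 * 4.09 = 4.2536
Total violation = 5.4194 + 11.6967 + 4.2536 = 21.3697


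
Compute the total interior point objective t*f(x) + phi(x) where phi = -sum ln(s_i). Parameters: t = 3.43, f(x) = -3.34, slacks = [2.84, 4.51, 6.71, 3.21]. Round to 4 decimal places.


Step 1: Compute log-barrier.
ln values: [1.0438, 1.5063, 1.9036, 1.1663]
phi = -(1.0438 + 1.5063 + 1.9036 + 1.1663) = -5.62
Step 2: Compute augmented objective.
t*f(x) = 3.43*-3.34 = -11.4562
Total = -11.4562 - 5.62 = -17.0762


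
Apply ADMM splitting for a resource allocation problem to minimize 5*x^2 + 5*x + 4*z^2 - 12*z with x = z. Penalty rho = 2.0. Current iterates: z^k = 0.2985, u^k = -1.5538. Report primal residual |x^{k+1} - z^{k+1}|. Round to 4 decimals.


ADMM iteration with rho = 2.0, z^k = 0.2985, u^k = -1.5538
Step 1: x-update.
Minimize 5*x^2 + 5*x + (2.0/2)*(x - 0.2985 - 1.5538)^2
FOC: (2*5 + 2.0)*x = -5 + 2.0*(0.2985 + 1.5538)
x^{k+1} = -0.108
Step 2: z-update.
Minimize 4*z^2 - 12*z + (2.0/2)*(-0.108 - z - 1.5538)^2
FOC: (2*4 + 2.0)*z = 12 + 2.0*(-0.108 - 1.5538)
z^{k+1} = 0.8677
Step 3: u-update.
u^{k+1} = -1.5538 - 0.108 - 0.8677 = -2.5294
Step 4: Primal residual = |-0.108 - 0.8677| = 0.9756


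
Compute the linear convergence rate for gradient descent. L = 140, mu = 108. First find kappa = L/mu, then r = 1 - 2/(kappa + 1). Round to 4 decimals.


Step 1: Compute the condition number.
kappa = L/mu = 140/108 = 1.2963
Step 2: Compute the convergence rate.
r = 1 - 2/(kappa + 1) = 1 - 2*mu/(L + mu) = (L - mu)/(L + mu) = 32/248 = 0.129


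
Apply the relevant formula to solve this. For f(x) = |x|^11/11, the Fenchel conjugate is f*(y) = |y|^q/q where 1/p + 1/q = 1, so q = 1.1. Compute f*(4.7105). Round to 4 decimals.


The conjugate exponent q satisfies 1/p + 1/q = 1.
p = 11, so q = 11/(11 - 1) = 1.1
|y|^q = 4.7105^1.1 = 5.5001
f*(4.7105) = 5.5001 / 1.1 = 5.0001


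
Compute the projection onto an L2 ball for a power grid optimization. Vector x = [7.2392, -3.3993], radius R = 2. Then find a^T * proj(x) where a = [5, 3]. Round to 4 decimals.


Step 1: Compute ||x|| (intermediates to 6 decimals).
||x|| = sqrt(7.2392^2 + (-3.3993)^2) = 7.997578
Step 2: Project.
Since ||x|| > R, scale = R/||x|| = 2/7.997578 = 0.250076, proj(x) = scale * x
proj(x) = [1.81035, -0.850083]
Step 3: Dot product.
a^T * proj(x) = 5*1.81035 + 3*(-0.850083) = 6.5015


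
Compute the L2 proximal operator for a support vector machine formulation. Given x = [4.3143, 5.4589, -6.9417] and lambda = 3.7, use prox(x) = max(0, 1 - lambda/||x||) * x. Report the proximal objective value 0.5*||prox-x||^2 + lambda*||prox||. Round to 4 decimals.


Step 1: Compute ||x||.
||x|| = 9.8285
Step 2: Compute scaling factor.
scale = max(0, 1 - 3.7/9.8285) = 0.6235
Step 3: prox(x) = [2.6902, 3.4039, -4.3285]
||prox(x)|| = 6.1285
Step 4: Proximal objective.
0.5*||prox-x||^2 = 6.845
lambda*||prox|| = 22.6755
Total = 29.5206


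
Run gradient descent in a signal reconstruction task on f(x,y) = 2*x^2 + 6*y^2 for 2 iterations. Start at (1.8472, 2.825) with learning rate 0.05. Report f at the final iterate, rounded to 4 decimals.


Gradient descent on f(x,y) = 2*x^2 + 6*y^2.
Starting point: (1.8472, 2.825), alpha = 0.05
Step 1: grad_x = 2*2*1.8472 = 7.3888, grad_y = 2*6*2.825 = 33.9
  x_1 = 1.8472 - 0.05*7.3888 = 1.4778
  y_1 = 2.825 - 0.05*33.9 = 1.13
Step 2: grad_x = 2*2*1.4778 = 5.911, grad_y = 2*6*1.13 = 13.56
  x_2 = 1.4778 - 0.05*5.911 = 1.1822
  y_2 = 1.13 - 0.05*13.56 = 0.452
f(1.1822, 0.452) = 2*1.1822^2 + 6*0.452^2 = 4.0211


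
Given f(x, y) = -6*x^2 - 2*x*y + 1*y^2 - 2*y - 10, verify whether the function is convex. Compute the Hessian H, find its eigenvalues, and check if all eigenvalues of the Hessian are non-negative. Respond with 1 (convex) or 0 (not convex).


The Hessian of f(x,y) = -6*x^2 - 2*x*y + 1*y^2 - 2*y - 10 is:
H = [[-12, -2], [-2, 2]]
Trace = -12 + 2 = -10
Determinant = -12*2 - (-2)^2 = -28
Discriminant = (-10)^2 - 4*-28 = 212.0
Eigenvalues: lambda_1 = -12.2801, lambda_2 = 2.2801
The function is not convex.

0


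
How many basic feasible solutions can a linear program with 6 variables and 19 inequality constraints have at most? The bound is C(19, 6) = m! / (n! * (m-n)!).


Each vertex corresponds to some choice of n active constraints out of m, so the number of vertices is at most C(m, n) = m! / (n!(m-n)!).
m = 19, n = 6
Numerator: 19 * 18 * 17 * 16 * 15 * 14
Denominator: 6! = 720
C(19, 6) = 27132


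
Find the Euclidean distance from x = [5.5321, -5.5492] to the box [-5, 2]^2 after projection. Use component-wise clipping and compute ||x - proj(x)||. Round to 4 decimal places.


Project each component onto [-5, 2].
clip(5.5321) = 2.0, clip(-5.5492) = -5.0
Projection = [2.0, -5.0]
Squared diffs: [12.4757, 0.3016]
Distance = sqrt(12.7773) = 3.5745


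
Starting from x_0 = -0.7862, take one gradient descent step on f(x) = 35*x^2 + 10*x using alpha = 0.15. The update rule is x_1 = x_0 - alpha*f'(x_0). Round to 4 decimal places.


We compute the gradient at x_0 and apply the update.
f'(x) = 70*x + 10
f'(-0.7862) = 70*-0.7862 + 10 = -45.034
x_1 = -0.7862 - 0.15*-45.034 = 5.9689


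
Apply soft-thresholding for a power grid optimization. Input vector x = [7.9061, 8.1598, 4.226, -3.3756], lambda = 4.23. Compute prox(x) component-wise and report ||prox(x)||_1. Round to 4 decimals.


Soft-thresholding with lambda = 4.23:
prox(7.9061) = sign(7.9061)*max(|7.9061| - 4.23, 0) = 3.6761
prox(8.1598) = sign(8.1598)*max(|8.1598| - 4.23, 0) = 3.9298
prox(4.226) = sign(4.226)*max(|4.226| - 4.23, 0) = 0.0
prox(-3.3756) = sign(-3.3756)*max(|-3.3756| - 4.23, 0) = 0.0
prox(x) = [3.6761, 3.9298, 0.0, 0.0]
||prox(x)||_1 = 3.6761 + 3.9298 + 0.0 + 0.0 = 7.6059


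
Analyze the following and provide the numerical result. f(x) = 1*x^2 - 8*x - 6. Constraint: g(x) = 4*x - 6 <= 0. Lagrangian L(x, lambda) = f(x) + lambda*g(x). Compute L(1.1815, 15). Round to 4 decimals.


Step 1: Evaluate f(x).
f(1.1815) = 1*1.1815^2 - 8*1.1815 - 6 = -14.0561
Step 2: Evaluate g(x).
g(1.1815) = 4*1.1815 - 6 = -1.274
Step 3: Compute Lagrangian.
L = -14.0561 + 15*-1.274 = -33.1661


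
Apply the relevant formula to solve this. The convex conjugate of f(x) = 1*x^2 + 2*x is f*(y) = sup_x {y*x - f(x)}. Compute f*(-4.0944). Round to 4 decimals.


f*(y) = sup_x {y*x - a*x^2 - b*x} = sup_x {(y-b)*x - a*x^2}
FOC: (y - b) - 2a*x = 0 => x* = (y - b)/(2a)
x* = (-4.0944 - 2)/(2*1) = -3.0472
f*(-4.0944) = (y-b)^2/(4a) = (-4.0944 - 2)^2/(4*1)
= 37.1417/4 = 9.2854


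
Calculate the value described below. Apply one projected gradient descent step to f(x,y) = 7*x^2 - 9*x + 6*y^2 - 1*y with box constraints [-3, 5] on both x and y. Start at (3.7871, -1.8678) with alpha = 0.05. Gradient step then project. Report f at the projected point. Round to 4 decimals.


Step 1: Compute gradient at (3.7871, -1.8678).
grad_x = 2*7*3.7871 - 9 = 44.0194
grad_y = 2*6*-1.8678 - 1 = -23.4136
Step 2: Gradient step.
x_raw = 3.7871 - 0.05*44.0194 = 1.5861
y_raw = -1.8678 - 0.05*-23.4136 = -0.6971
Step 3: Project onto [-3, 5].
x_proj = clip(1.5861) = 1.5861
y_proj = clip(-0.6971) = -0.6971
Step 4: Evaluate f.
f(1.5861, -0.6971) = 6.9485


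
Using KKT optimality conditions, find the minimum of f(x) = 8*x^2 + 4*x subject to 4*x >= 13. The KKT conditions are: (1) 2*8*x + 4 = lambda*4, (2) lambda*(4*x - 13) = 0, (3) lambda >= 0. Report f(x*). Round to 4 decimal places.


Step 1: Try lambda = 0 (constraint inactive).
x_unc = -4/(2*8) = -0.25
Check: 4*-0.25 = -1.0 < 13 -- violated!
Step 2: Constraint must be active: 4*x = 13
x* = 13/4 = 3.25
lambda = (2*8*3.25 + 4)/4 = 14.0
Step 3: Compute optimal value.
f(x*) = 8*3.25^2 + 4*3.25 = 97.5


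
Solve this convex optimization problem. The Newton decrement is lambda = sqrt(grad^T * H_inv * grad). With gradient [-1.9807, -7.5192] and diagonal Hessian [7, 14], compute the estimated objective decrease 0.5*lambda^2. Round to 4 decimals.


Step 1: H is diagonal, so H^(-1) * g = [-0.283, -0.5371].
Step 2: g^T H^(-1) g = sum_i g_i^2 / H_ii
  = (-1.9807)^2/7 + (-7.5192)^2/14
  = 0.5605 + 4.0385 = 4.5989
Step 3: Objective decrease = 0.5 * g^T H^(-1) g = 2.2995


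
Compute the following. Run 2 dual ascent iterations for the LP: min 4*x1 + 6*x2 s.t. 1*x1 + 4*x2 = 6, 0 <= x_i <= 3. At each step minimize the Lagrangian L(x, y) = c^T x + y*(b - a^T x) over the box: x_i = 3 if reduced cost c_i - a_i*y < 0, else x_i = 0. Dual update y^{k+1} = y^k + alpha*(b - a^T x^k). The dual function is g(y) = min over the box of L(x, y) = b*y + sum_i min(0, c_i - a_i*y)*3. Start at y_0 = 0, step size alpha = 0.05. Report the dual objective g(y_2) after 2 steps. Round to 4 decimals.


Dual ascent for LP: min 4*x1 + 6*x2, 1*x1 + 4*x2 = 6, 0 <= x_i <= 3
Step 1: y^k = 0.0, reduced costs: (4.0, 6.0)
  x^k = (0.0, 0.0), subgradient = b - a^T x = 6.0
  y^{k+1} = 0.0 + 0.05*6.0 = 0.3
Step 2: y^k = 0.3, reduced costs: (3.7, 4.8)
  x^k = (0.0, 0.0), subgradient = b - a^T x = 6.0
  y^{k+1} = 0.3 + 0.05*6.0 = 0.6
Dual objective at y_2 = 0.6: reduced costs (3.4, 3.6), box minimizer x = (0.0, 0.0)
g(y_2) = b*y + (c1 - a1*y)*x1 + (c2 - a2*y)*x2 = 6*0.6 + 3.4*0.0 + 3.6*0.0 = 3.6 + 0.0 + 0.0 = 3.6


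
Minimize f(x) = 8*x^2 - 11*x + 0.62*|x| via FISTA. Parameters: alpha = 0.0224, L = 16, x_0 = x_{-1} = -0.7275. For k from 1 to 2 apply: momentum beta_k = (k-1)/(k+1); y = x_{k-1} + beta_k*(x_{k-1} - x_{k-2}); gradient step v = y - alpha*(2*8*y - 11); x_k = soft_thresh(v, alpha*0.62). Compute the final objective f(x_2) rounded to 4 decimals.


FISTA on f(x) = 8*x^2 - 11*x + 0.62*|x|
L = 16, alpha = 0.0224
Iteration 1: beta = 0.0, y = -0.7275 + 0.0*(-0.7275 + 0.7275) = -0.7275
  grad(y) = -22.64, v = y - alpha*grad = -0.2204
  prox(v) = soft_thresh(-0.2204, 0.0139) = -0.2065
Iteration 2: beta = 0.3333, y = -0.2065 + 0.3333*(-0.2065 + 0.7275) = -0.0328
  grad(y) = -11.5248, v = y - alpha*grad = 0.2254
  prox(v) = soft_thresh(0.2254, 0.0139) = 0.2115
f(x_2) = 8*0.2115^2 - 11*0.2115 + 0.62*|0.2115| = -1.8373


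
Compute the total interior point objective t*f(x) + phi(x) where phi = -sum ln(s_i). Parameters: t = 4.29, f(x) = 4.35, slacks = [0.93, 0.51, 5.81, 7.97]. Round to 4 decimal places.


Step 1: Compute log-barrier.
ln values: [-0.0726, -0.6733, 1.7596, 2.0757]
phi = -(-0.0726 - 0.6733 + 1.7596 + 2.0757) = -3.0893
Step 2: Compute augmented objective.
t*f(x) = 4.29*4.35 = 18.6615
Total = 18.6615 - 3.0893 = 15.5722


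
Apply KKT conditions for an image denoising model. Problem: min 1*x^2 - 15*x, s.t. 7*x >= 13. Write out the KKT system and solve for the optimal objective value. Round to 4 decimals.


Step 1: Try lambda = 0 (constraint inactive).
Stationarity: 2*1*x - 15 = 0
x* = 15/(2*1) = 7.5
Check constraint: 7*7.5 = 52.5 >= 13 -- satisfied.
Step 2: Compute optimal value.
f(x*) = 1*7.5^2 - 15*7.5 = -56.25


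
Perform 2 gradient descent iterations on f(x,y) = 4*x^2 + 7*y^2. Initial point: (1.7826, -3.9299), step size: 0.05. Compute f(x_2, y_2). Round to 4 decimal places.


Gradient descent on f(x,y) = 4*x^2 + 7*y^2.
Starting point: (1.7826, -3.9299), alpha = 0.05
Step 1: grad_x = 2*4*1.7826 = 14.2608, grad_y = 2*7*-3.9299 = -55.0186
  x_1 = 1.7826 - 0.05*14.2608 = 1.0696
  y_1 = -3.9299 - 0.05*-55.0186 = -1.179
Step 2: grad_x = 2*4*1.0696 = 8.5565, grad_y = 2*7*-1.179 = -16.5056
  x_2 = 1.0696 - 0.05*8.5565 = 0.6417
  y_2 = -1.179 - 0.05*-16.5056 = -0.3537
f(0.6417, -0.3537) = 4*0.6417^2 + 7*(-0.3537)^2 = 2.523


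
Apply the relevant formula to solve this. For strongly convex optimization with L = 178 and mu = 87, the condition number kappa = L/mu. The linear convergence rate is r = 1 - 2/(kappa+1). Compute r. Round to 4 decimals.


Step 1: Compute the condition number.
kappa = L/mu = 178/87 = 2.046
Step 2: Compute the convergence rate.
r = 1 - 2/(kappa + 1) = 1 - 2*mu/(L + mu) = (L - mu)/(L + mu) = 91/265 = 0.3434


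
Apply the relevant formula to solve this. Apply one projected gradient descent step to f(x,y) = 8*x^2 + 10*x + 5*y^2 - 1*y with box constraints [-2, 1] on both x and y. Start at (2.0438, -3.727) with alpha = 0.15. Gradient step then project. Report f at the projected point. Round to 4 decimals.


Step 1: Compute gradient at (2.0438, -3.727).
grad_x = 2*8*2.0438 + 10 = 42.7008
grad_y = 2*5*-3.727 - 1 = -38.27
Step 2: Gradient step.
x_raw = 2.0438 - 0.15*42.7008 = -4.3613
y_raw = -3.727 - 0.15*-38.27 = 2.0135
Step 3: Project onto [-2, 1].
x_proj = clip(-4.3613) = -2.0
y_proj = clip(2.0135) = 1.0
Step 4: Evaluate f.
f(-2.0, 1.0) = 16.0


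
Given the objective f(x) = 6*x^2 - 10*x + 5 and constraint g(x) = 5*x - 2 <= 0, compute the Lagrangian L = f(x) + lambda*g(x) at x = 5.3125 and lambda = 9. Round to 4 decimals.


Step 1: Evaluate f(x).
f(5.3125) = 6*5.3125^2 - 10*5.3125 + 5 = 121.2109
Step 2: Evaluate g(x).
g(5.3125) = 5*5.3125 - 2 = 24.5625
Step 3: Compute Lagrangian.
L = 121.2109 + 9*24.5625 = 342.2734


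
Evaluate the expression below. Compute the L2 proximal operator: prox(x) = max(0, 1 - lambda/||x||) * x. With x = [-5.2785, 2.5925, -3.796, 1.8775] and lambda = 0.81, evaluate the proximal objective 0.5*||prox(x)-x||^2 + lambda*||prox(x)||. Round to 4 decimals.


Step 1: Compute ||x||.
||x|| = 7.2469
Step 2: Compute scaling factor.
scale = max(0, 1 - 0.81/7.2469) = 0.8882
Step 3: prox(x) = [-4.6885, 2.3027, -3.3717, 1.6676]
||prox(x)|| = 6.4369
Step 4: Proximal objective.
0.5*||prox-x||^2 = 0.3281
lambda*||prox|| = 5.2139
Total = 5.542


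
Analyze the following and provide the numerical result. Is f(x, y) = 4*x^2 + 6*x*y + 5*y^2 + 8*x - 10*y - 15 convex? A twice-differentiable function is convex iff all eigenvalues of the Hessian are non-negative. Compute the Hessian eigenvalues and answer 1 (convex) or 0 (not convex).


The Hessian of f(x,y) = 4*x^2 + 6*x*y + 5*y^2 + 8*x - 10*y - 15 is:
H = [[8, 6], [6, 10]]
Trace = 8 + 10 = 18
Determinant = 8*10 - (6)^2 = 44
Discriminant = (18)^2 - 4*44 = 148.0
Eigenvalues: lambda_1 = 2.9172, lambda_2 = 15.0828
The function is convex.

1


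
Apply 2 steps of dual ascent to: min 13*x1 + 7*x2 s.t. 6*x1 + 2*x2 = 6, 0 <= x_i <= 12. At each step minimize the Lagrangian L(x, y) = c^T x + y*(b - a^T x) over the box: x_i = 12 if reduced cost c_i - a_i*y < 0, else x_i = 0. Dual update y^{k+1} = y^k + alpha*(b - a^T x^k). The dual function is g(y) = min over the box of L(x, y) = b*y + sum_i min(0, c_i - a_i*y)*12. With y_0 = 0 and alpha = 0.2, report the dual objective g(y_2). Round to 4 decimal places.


Dual ascent for LP: min 13*x1 + 7*x2, 6*x1 + 2*x2 = 6, 0 <= x_i <= 12
Step 1: y^k = 0.0, reduced costs: (13.0, 7.0)
  x^k = (0.0, 0.0), subgradient = b - a^T x = 6.0
  y^{k+1} = 0.0 + 0.2*6.0 = 1.2
Step 2: y^k = 1.2, reduced costs: (5.8, 4.6)
  x^k = (0.0, 0.0), subgradient = b - a^T x = 6.0
  y^{k+1} = 1.2 + 0.2*6.0 = 2.4
Dual objective at y_2 = 2.4: reduced costs (-1.4, 2.2), box minimizer x = (12.0, 0.0)
g(y_2) = b*y + (c1 - a1*y)*x1 + (c2 - a2*y)*x2 = 6*2.4 + (-1.4)*12.0 + 2.2*0.0 = 14.4 - 16.8 + 0.0 = -2.4


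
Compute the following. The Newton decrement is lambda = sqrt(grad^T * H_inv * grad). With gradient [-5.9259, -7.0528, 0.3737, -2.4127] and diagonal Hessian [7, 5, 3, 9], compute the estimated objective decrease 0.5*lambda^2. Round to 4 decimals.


Step 1: H is diagonal, so H^(-1) * g = [-0.8466, -1.4106, 0.1246, -0.2681].
Step 2: g^T H^(-1) g = sum_i g_i^2 / H_ii
  = (-5.9259)^2/7 + (-7.0528)^2/5 + (0.3737)^2/3 + (-2.4127)^2/9
  = 5.0166 + 9.9484 + 0.0466 + 0.6468 = 15.6584
Step 3: Objective decrease = 0.5 * g^T H^(-1) g = 7.8292


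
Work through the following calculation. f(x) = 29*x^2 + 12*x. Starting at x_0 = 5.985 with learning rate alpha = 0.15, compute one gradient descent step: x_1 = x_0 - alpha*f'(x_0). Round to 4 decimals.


We compute the gradient at x_0 and apply the update.
f'(x) = 58*x + 12
f'(5.985) = 58*5.985 + 12 = 359.13
x_1 = 5.985 - 0.15*359.13 = -47.8845


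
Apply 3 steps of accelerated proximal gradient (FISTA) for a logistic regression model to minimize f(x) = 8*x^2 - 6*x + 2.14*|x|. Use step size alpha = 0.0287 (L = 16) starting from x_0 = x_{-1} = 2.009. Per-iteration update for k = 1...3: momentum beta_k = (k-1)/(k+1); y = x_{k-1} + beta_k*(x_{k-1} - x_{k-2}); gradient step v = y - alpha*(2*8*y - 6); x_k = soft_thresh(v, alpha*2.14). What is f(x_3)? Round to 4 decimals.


FISTA on f(x) = 8*x^2 - 6*x + 2.14*|x|
L = 16, alpha = 0.0287
Iteration 1: beta = 0.0, y = 2.009 + 0.0*(2.009 - 2.009) = 2.009
  grad(y) = 26.144, v = y - alpha*grad = 1.2587
  prox(v) = soft_thresh(1.2587, 0.0614) = 1.1972
Iteration 2: beta = 0.3333, y = 1.1972 + 0.3333*(1.1972 - 2.009) = 0.9267
  grad(y) = 8.8266, v = y - alpha*grad = 0.6733
  prox(v) = soft_thresh(0.6733, 0.0614) = 0.6119
Iteration 3: beta = 0.5, y = 0.6119 + 0.5*(0.6119 - 1.1972) = 0.3193
  grad(y) = -0.8918, v = y - alpha*grad = 0.3449
  prox(v) = soft_thresh(0.3449, 0.0614) = 0.2834
f(x_3) = 8*0.2834^2 - 6*0.2834 + 2.14*|0.2834| = -0.4514


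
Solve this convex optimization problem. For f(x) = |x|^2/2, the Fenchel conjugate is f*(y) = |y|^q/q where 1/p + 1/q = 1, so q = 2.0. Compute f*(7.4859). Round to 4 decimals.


The conjugate exponent q satisfies 1/p + 1/q = 1.
p = 2, so q = 2/(2 - 1) = 2.0
|y|^q = 7.4859^2.0 = 56.0387
f*(7.4859) = 56.0387 / 2.0 = 28.0193


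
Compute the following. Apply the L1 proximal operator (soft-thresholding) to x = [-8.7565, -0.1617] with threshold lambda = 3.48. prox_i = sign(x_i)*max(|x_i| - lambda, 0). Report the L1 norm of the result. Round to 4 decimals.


Soft-thresholding with lambda = 3.48:
prox(-8.7565) = sign(-8.7565)*max(|-8.7565| - 3.48, 0) = -5.2765
prox(-0.1617) = sign(-0.1617)*max(|-0.1617| - 3.48, 0) = 0.0
prox(x) = [-5.2765, 0.0]
||prox(x)||_1 = 5.2765 + 0.0 = 5.2765


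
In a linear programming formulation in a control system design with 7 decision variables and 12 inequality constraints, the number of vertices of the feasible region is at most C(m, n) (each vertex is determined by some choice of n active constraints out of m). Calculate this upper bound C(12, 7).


Each vertex corresponds to some choice of n active constraints out of m, so the number of vertices is at most C(m, n) = m! / (n!(m-n)!).
m = 12, n = 7
Numerator: 12 * 11 * 10 * 9 * 8 * 7 * 6
Denominator: 7! = 5040
C(12, 7) = 792


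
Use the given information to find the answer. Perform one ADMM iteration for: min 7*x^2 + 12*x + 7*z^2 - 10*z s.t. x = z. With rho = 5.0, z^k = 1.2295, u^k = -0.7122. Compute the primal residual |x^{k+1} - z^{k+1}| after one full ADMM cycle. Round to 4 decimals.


ADMM iteration with rho = 5.0, z^k = 1.2295, u^k = -0.7122
Step 1: x-update.
Minimize 7*x^2 + 12*x + (5.0/2)*(x - 1.2295 - 0.7122)^2
FOC: (2*7 + 5.0)*x = -12 + 5.0*(1.2295 + 0.7122)
x^{k+1} = -0.1206
Step 2: z-update.
Minimize 7*z^2 - 10*z + (5.0/2)*(-0.1206 - z - 0.7122)^2
FOC: (2*7 + 5.0)*z = 10 + 5.0*(-0.1206 - 0.7122)
z^{k+1} = 0.3072
Step 3: u-update.
u^{k+1} = -0.7122 - 0.1206 - 0.3072 = -1.14
Step 4: Primal residual = |-0.1206 - 0.3072| = 0.4278


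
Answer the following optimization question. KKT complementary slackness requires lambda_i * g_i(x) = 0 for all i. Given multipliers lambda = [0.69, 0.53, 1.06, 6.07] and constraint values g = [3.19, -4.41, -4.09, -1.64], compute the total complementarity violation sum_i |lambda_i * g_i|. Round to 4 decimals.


KKT complementary slackness check:
lambda_1 * g_1 = 0.69 * 3.19 = 2.2011
lambda_2 * g_2 = 0.53 * -4.41 = -2.3373
lambda_3 * g_3 = 1.06 * -4.09 = -4.3354
lambda_4 * g_4 = 6.07 * -1.64 = -9.9548
Total violation = 2.2011 + 2.3373 + 4.3354 + 9.9548 = 18.8286


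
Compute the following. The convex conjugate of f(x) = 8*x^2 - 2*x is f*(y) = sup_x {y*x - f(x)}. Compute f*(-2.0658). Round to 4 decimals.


f*(y) = sup_x {y*x - a*x^2 - b*x} = sup_x {(y-b)*x - a*x^2}
FOC: (y - b) - 2a*x = 0 => x* = (y - b)/(2a)
x* = (-2.0658 + 2)/(2*8) = -0.0041
f*(-2.0658) = (y-b)^2/(4a) = (-2.0658 + 2)^2/(4*8)
= 0.0043/32 = 0.0001


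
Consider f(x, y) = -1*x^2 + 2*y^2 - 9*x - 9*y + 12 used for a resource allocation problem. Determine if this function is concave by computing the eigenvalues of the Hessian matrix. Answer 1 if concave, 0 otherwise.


The Hessian of f(x,y) = -1*x^2 + 2*y^2 - 9*x - 9*y + 12 is:
H = [[-2, 0], [0, 4]]
Trace = -2 + 4 = 2
Determinant = -2*4 - (0)^2 = -8
Discriminant = (2)^2 - 4*-8 = 36.0
Eigenvalues: lambda_1 = -2.0, lambda_2 = 4.0
The function is not concave.

0


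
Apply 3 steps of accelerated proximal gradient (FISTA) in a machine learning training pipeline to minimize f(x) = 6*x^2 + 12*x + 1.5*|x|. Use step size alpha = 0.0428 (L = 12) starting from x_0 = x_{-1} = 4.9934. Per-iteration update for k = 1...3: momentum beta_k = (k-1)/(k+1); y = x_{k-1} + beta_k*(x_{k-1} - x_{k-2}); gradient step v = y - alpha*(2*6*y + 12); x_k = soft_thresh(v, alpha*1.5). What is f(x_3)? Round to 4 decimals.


FISTA on f(x) = 6*x^2 + 12*x + 1.5*|x|
L = 12, alpha = 0.0428
Iteration 1: beta = 0.0, y = 4.9934 + 0.0*(4.9934 - 4.9934) = 4.9934
  grad(y) = 71.9208, v = y - alpha*grad = 1.9152
  prox(v) = soft_thresh(1.9152, 0.0642) = 1.851
Iteration 2: beta = 0.3333, y = 1.851 + 0.3333*(1.851 - 4.9934) = 0.8035
  grad(y) = 21.6422, v = y - alpha*grad = -0.1228
  prox(v) = soft_thresh(-0.1228, 0.0642) = -0.0586
Iteration 3: beta = 0.5, y = -0.0586 + 0.5*(-0.0586 - 1.851) = -1.0133
  grad(y) = -0.1602, v = y - alpha*grad = -1.0065
  prox(v) = soft_thresh(-1.0065, 0.0642) = -0.9423
f(x_3) = 6*(-0.9423)^2 + 12*(-0.9423) + 1.5*|-0.9423| = -4.5666


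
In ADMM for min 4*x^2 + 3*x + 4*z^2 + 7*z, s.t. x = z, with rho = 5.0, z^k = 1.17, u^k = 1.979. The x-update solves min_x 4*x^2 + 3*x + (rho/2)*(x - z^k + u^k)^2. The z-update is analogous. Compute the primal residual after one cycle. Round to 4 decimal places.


ADMM iteration with rho = 5.0, z^k = 1.17, u^k = 1.979
Step 1: x-update.
Minimize 4*x^2 + 3*x + (5.0/2)*(x - 1.17 + 1.979)^2
FOC: (2*4 + 5.0)*x = -3 + 5.0*(1.17 - 1.979)
x^{k+1} = -0.5419
Step 2: z-update.
Minimize 4*z^2 + 7*z + (5.0/2)*(-0.5419 - z + 1.979)^2
FOC: (2*4 + 5.0)*z = -7 + 5.0*(-0.5419 + 1.979)
z^{k+1} = 0.0143
Step 3: u-update.
u^{k+1} = 1.979 - 0.5419 - 0.0143 = 1.4228
Step 4: Primal residual = |-0.5419 - 0.0143| = 0.5562


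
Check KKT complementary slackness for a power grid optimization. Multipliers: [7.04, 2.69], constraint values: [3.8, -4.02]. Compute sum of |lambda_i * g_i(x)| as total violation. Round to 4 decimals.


KKT complementary slackness check:
lambda_1 * g_1 = 7.04 * 3.8 = 26.752
lambda_2 * g_2 = 2.69 * -4.02 = -10.8138
Total violation = 26.752 + 10.8138 = 37.5658


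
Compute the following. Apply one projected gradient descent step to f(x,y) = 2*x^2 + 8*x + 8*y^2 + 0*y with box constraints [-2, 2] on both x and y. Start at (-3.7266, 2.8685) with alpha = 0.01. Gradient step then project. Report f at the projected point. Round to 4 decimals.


Step 1: Compute gradient at (-3.7266, 2.8685).
grad_x = 2*2*-3.7266 + 8 = -6.9064
grad_y = 2*8*2.8685 + 0 = 45.896
Step 2: Gradient step.
x_raw = -3.7266 - 0.01*-6.9064 = -3.6575
y_raw = 2.8685 - 0.01*45.896 = 2.4095
Step 3: Project onto [-2, 2].
x_proj = clip(-3.6575) = -2.0
y_proj = clip(2.4095) = 2.0
Step 4: Evaluate f.
f(-2.0, 2.0) = 24.0


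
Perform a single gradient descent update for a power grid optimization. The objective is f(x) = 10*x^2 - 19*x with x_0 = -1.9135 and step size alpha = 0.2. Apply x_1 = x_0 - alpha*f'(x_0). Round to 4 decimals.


We compute the gradient at x_0 and apply the update.
f'(x) = 20*x - 19
f'(-1.9135) = 20*-1.9135 - 19 = -57.27
x_1 = -1.9135 - 0.2*-57.27 = 9.5405


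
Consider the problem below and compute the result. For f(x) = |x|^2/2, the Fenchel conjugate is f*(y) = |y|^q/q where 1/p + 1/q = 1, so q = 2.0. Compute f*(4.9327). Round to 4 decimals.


The conjugate exponent q satisfies 1/p + 1/q = 1.
p = 2, so q = 2/(2 - 1) = 2.0
|y|^q = 4.9327^2.0 = 24.3315
f*(4.9327) = 24.3315 / 2.0 = 12.1658


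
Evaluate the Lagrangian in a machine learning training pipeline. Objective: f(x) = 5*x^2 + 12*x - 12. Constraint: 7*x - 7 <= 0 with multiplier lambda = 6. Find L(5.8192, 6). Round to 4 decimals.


Step 1: Evaluate f(x).
f(5.8192) = 5*5.8192^2 + 12*5.8192 - 12 = 227.1458
Step 2: Evaluate g(x).
g(5.8192) = 7*5.8192 - 7 = 33.7344
Step 3: Compute Lagrangian.
L = 227.1458 + 6*33.7344 = 429.5522


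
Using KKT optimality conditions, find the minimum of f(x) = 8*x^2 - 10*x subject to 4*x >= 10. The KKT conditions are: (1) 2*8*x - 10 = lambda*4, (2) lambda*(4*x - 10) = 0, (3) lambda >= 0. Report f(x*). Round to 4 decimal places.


Step 1: Try lambda = 0 (constraint inactive).
x_unc = 10/(2*8) = 0.625
Check: 4*0.625 = 2.5 < 10 -- violated!
Step 2: Constraint must be active: 4*x = 10
x* = 10/4 = 2.5
lambda = (2*8*2.5 - 10)/4 = 7.5
Step 3: Compute optimal value.
f(x*) = 8*2.5^2 - 10*2.5 = 25.0


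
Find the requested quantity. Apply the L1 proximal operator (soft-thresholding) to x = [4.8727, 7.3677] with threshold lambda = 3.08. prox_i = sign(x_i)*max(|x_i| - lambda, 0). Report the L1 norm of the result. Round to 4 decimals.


Soft-thresholding with lambda = 3.08:
prox(4.8727) = sign(4.8727)*max(|4.8727| - 3.08, 0) = 1.7927
prox(7.3677) = sign(7.3677)*max(|7.3677| - 3.08, 0) = 4.2877
prox(x) = [1.7927, 4.2877]
||prox(x)||_1 = 1.7927 + 4.2877 = 6.0804


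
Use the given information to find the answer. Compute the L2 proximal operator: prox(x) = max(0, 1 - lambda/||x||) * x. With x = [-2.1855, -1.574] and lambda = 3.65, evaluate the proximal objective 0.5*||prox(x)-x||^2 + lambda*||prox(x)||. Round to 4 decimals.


Step 1: Compute ||x||.
||x|| = 2.6933
Step 2: Compute scaling factor.
scale = max(0, 1 - 3.65/2.6933) = 0.0
Step 3: prox(x) = [-0.0, -0.0]
||prox(x)|| = 0.0
Step 4: Proximal objective.
0.5*||prox-x||^2 = 3.6269
lambda*||prox|| = 0.0
Total = 3.6269


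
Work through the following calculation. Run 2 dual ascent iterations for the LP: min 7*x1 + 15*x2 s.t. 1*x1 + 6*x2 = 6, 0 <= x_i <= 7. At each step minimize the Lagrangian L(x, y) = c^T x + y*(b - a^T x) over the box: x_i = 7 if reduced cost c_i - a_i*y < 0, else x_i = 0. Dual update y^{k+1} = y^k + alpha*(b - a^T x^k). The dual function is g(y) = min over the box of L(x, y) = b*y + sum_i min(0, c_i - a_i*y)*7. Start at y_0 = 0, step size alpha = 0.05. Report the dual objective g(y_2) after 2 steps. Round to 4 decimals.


Dual ascent for LP: min 7*x1 + 15*x2, 1*x1 + 6*x2 = 6, 0 <= x_i <= 7
Step 1: y^k = 0.0, reduced costs: (7.0, 15.0)
  x^k = (0.0, 0.0), subgradient = b - a^T x = 6.0
  y^{k+1} = 0.0 + 0.05*6.0 = 0.3
Step 2: y^k = 0.3, reduced costs: (6.7, 13.2)
  x^k = (0.0, 0.0), subgradient = b - a^T x = 6.0
  y^{k+1} = 0.3 + 0.05*6.0 = 0.6
Dual objective at y_2 = 0.6: reduced costs (6.4, 11.4), box minimizer x = (0.0, 0.0)
g(y_2) = b*y + (c1 - a1*y)*x1 + (c2 - a2*y)*x2 = 6*0.6 + 6.4*0.0 + 11.4*0.0 = 3.6 + 0.0 + 0.0 = 3.6


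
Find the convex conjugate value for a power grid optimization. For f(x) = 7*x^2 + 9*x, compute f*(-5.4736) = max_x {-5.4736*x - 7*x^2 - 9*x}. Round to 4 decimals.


f*(y) = sup_x {y*x - a*x^2 - b*x} = sup_x {(y-b)*x - a*x^2}
FOC: (y - b) - 2a*x = 0 => x* = (y - b)/(2a)
x* = (-5.4736 - 9)/(2*7) = -1.0338
f*(-5.4736) = (y-b)^2/(4a) = (-5.4736 - 9)^2/(4*7)
= 209.4851/28 = 7.4816


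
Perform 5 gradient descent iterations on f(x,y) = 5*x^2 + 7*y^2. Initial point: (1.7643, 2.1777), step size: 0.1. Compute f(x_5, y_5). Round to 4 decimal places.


Gradient descent on f(x,y) = 5*x^2 + 7*y^2.
Starting point: (1.7643, 2.1777), alpha = 0.1
Step 1: grad_x = 2*5*1.7643 = 17.643, grad_y = 2*7*2.1777 = 30.4878
  x_1 = 1.7643 - 0.1*17.643 = -0.0
  y_1 = 2.1777 - 0.1*30.4878 = -0.8711
Step 2: grad_x = 2*5*-0.0 = -0.0, grad_y = 2*7*-0.8711 = -12.1951
  x_2 = -0.0 - 0.1*-0.0 = 0.0
  y_2 = -0.8711 - 0.1*-12.1951 = 0.3484
Step 3: grad_x = 2*5*0.0 = 0.0, grad_y = 2*7*0.3484 = 4.878
  x_3 = 0.0 - 0.1*0.0 = 0.0
  y_3 = 0.3484 - 0.1*4.878 = -0.1394
Step 4: grad_x = 2*5*0.0 = 0.0, grad_y = 2*7*-0.1394 = -1.9512
  x_4 = 0.0 - 0.1*0.0 = 0.0
  y_4 = -0.1394 - 0.1*-1.9512 = 0.0557
Step 5: grad_x = 2*5*0.0 = 0.0, grad_y = 2*7*0.0557 = 0.7805
  x_5 = 0.0 - 0.1*0.0 = 0.0
  y_5 = 0.0557 - 0.1*0.7805 = -0.0223
f(0.0, -0.0223) = 5*0.0^2 + 7*(-0.0223)^2 = 0.0035


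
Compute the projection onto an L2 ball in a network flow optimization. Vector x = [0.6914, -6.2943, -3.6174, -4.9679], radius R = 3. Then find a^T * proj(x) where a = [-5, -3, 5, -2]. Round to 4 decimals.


Step 1: Compute ||x|| (intermediates to 6 decimals).
||x|| = sqrt(0.6914^2 + (-6.2943)^2 + (-3.6174)^2 + (-4.9679)^2) = 8.823937
Step 2: Project.
Since ||x|| > R, scale = R/||x|| = 3/8.823937 = 0.339984, proj(x) = scale * x
proj(x) = [0.235065, -2.139961, -1.229858, -1.689007]
Step 3: Dot product.
a^T * proj(x) = -5*0.235065 - 3*(-2.139961) + 5*(-1.229858) - 2*(-1.689007) = 2.4733


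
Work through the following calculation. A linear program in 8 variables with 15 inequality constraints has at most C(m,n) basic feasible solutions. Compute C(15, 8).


Each vertex corresponds to some choice of n active constraints out of m, so the number of vertices is at most C(m, n) = m! / (n!(m-n)!).
m = 15, n = 8
Numerator: 15 * 14 * 13 * 12 * 11 * 10 * 9 * 8
Denominator: 8! = 40320
C(15, 8) = 6435


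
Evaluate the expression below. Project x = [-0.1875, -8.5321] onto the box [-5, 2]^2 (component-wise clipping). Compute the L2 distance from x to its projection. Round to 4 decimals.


Project each component onto [-5, 2].
clip(-0.1875) = -0.1875, clip(-8.5321) = -5.0
Projection = [-0.1875, -5.0]
Squared diffs: [0.0, 12.4757]
Distance = sqrt(12.4757) = 3.5321


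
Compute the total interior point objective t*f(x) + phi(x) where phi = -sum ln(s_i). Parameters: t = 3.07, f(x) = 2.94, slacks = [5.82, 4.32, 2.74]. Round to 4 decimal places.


Step 1: Compute log-barrier.
ln values: [1.7613, 1.4633, 1.008]
phi = -(1.7613 + 1.4633 + 1.008) = -4.2325
Step 2: Compute augmented objective.
t*f(x) = 3.07*2.94 = 9.0258
Total = 9.0258 - 4.2325 = 4.7933


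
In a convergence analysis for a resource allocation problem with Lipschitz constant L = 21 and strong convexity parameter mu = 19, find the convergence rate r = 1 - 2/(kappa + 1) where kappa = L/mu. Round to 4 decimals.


Step 1: Compute the condition number.
kappa = L/mu = 21/19 = 1.1053
Step 2: Compute the convergence rate.
r = 1 - 2/(kappa + 1) = 1 - 2*mu/(L + mu) = (L - mu)/(L + mu) = 2/40 = 0.05


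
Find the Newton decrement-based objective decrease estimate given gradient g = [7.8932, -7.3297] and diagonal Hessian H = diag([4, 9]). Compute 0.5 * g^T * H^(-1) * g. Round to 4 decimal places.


Step 1: H is diagonal, so H^(-1) * g = [1.9733, -0.8144].
Step 2: g^T H^(-1) g = sum_i g_i^2 / H_ii
  = (7.8932)^2/4 + (-7.3297)^2/9
  = 15.5757 + 5.9694 = 21.545
Step 3: Objective decrease = 0.5 * g^T H^(-1) g = 10.7725


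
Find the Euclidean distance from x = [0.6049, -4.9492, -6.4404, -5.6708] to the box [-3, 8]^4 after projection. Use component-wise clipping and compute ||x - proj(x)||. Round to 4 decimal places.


Project each component onto [-3, 8].
clip(0.6049) = 0.6049, clip(-4.9492) = -3.0, clip(-6.4404) = -3.0, clip(-5.6708) = -3.0
Projection = [0.6049, -3.0, -3.0, -3.0]
Squared diffs: [0.0, 3.7994, 11.8364, 7.1332]
Distance = sqrt(22.769) = 4.7717


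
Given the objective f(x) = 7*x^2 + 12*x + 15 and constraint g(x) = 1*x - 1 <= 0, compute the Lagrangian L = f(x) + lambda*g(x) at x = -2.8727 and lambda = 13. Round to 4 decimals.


Step 1: Evaluate f(x).
f(-2.8727) = 7*(-2.8727)^2 + 12*(-2.8727) + 15 = 38.2944
Step 2: Evaluate g(x).
g(-2.8727) = 1*-2.8727 - 1 = -3.8727
Step 3: Compute Lagrangian.
L = 38.2944 + 13*-3.8727 = -12.0507


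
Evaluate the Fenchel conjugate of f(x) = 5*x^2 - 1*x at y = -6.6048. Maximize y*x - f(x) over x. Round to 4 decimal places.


f*(y) = sup_x {y*x - a*x^2 - b*x} = sup_x {(y-b)*x - a*x^2}
FOC: (y - b) - 2a*x = 0 => x* = (y - b)/(2a)
x* = (-6.6048 + 1)/(2*5) = -0.5605
f*(-6.6048) = (y-b)^2/(4a) = (-6.6048 + 1)^2/(4*5)
= 31.4138/20 = 1.5707


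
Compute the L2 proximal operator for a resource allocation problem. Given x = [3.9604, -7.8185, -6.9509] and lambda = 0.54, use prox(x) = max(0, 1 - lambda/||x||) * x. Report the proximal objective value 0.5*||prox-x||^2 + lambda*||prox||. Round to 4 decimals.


Step 1: Compute ||x||.
||x|| = 11.1861
Step 2: Compute scaling factor.
scale = max(0, 1 - 0.54/11.1861) = 0.9517
Step 3: prox(x) = [3.7692, -7.4411, -6.6154]
||prox(x)|| = 10.6461
Step 4: Proximal objective.
0.5*||prox-x||^2 = 0.1458
lambda*||prox|| = 5.7489
Total = 5.8947


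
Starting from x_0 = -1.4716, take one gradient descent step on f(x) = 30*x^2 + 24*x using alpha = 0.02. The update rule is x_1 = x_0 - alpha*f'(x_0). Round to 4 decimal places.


We compute the gradient at x_0 and apply the update.
f'(x) = 60*x + 24
f'(-1.4716) = 60*-1.4716 + 24 = -64.296
x_1 = -1.4716 - 0.02*-64.296 = -0.1857


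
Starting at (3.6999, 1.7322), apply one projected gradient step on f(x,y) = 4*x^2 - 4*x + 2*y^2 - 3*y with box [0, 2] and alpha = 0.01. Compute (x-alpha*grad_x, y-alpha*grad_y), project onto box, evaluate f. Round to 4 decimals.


Step 1: Compute gradient at (3.6999, 1.7322).
grad_x = 2*4*3.6999 - 4 = 25.5992
grad_y = 2*2*1.7322 - 3 = 3.9288
Step 2: Gradient step.
x_raw = 3.6999 - 0.01*25.5992 = 3.4439
y_raw = 1.7322 - 0.01*3.9288 = 1.6929
Step 3: Project onto [0, 2].
x_proj = clip(3.4439) = 2.0
y_proj = clip(1.6929) = 1.6929
Step 4: Evaluate f.
f(2.0, 1.6929) = 8.6532


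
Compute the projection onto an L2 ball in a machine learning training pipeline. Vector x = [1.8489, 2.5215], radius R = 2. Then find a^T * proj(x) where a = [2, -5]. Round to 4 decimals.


Step 1: Compute ||x|| (intermediates to 6 decimals).
||x|| = sqrt(1.8489^2 + 2.5215^2) = 3.126722
Step 2: Project.
Since ||x|| > R, scale = R/||x|| = 2/3.126722 = 0.639648, proj(x) = scale * x
proj(x) = [1.182645, 1.612872]
Step 3: Dot product.
a^T * proj(x) = 2*1.182645 - 5*1.612872 = -5.6991


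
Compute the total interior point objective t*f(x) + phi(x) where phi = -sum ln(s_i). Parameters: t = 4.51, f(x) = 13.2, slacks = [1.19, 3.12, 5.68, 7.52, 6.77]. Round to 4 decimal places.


Step 1: Compute log-barrier.
ln values: [0.174, 1.1378, 1.737, 2.0176, 1.9125]
phi = -(0.174 + 1.1378 + 1.737 + 2.0176 + 1.9125) = -6.9788
Step 2: Compute augmented objective.
t*f(x) = 4.51*13.2 = 59.532
Total = 59.532 - 6.9788 = 52.5532


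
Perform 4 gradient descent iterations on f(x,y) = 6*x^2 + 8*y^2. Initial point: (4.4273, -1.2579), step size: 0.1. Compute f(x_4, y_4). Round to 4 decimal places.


Gradient descent on f(x,y) = 6*x^2 + 8*y^2.
Starting point: (4.4273, -1.2579), alpha = 0.1
Step 1: grad_x = 2*6*4.4273 = 53.1276, grad_y = 2*8*-1.2579 = -20.1264
  x_1 = 4.4273 - 0.1*53.1276 = -0.8855
  y_1 = -1.2579 - 0.1*-20.1264 = 0.7547
Step 2: grad_x = 2*6*-0.8855 = -10.6255, grad_y = 2*8*0.7547 = 12.0758
  x_2 = -0.8855 - 0.1*-10.6255 = 0.1771
  y_2 = 0.7547 - 0.1*12.0758 = -0.4528
Step 3: grad_x = 2*6*0.1771 = 2.1251, grad_y = 2*8*-0.4528 = -7.2455
  x_3 = 0.1771 - 0.1*2.1251 = -0.0354
  y_3 = -0.4528 - 0.1*-7.2455 = 0.2717
Step 4: grad_x = 2*6*-0.0354 = -0.425, grad_y = 2*8*0.2717 = 4.3473
  x_4 = -0.0354 - 0.1*-0.425 = 0.0071
  y_4 = 0.2717 - 0.1*4.3473 = -0.163
f(0.0071, -0.163) = 6*0.0071^2 + 8*(-0.163)^2 = 0.2129


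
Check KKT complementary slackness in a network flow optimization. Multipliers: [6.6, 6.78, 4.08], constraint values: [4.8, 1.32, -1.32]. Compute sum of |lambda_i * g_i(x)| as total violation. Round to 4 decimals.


KKT complementary slackness check:
lambda_1 * g_1 = 6.6 * 4.8 = 31.68
lambda_2 * g_2 = 6.78 * 1.32 = 8.9496
lambda_3 * g_3 = 4.08 * -1.32 = -5.3856
Total violation = 31.68 + 8.9496 + 5.3856 = 46.0152


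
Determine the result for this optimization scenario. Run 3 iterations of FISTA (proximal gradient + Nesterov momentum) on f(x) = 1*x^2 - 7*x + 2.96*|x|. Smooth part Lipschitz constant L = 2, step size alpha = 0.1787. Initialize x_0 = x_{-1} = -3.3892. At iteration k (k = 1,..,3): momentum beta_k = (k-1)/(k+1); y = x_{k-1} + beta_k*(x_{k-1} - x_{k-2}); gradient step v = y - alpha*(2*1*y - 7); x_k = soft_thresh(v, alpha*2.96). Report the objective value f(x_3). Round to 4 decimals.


FISTA on f(x) = 1*x^2 - 7*x + 2.96*|x|
L = 2, alpha = 0.1787
Iteration 1: beta = 0.0, y = -3.3892 + 0.0*(-3.3892 + 3.3892) = -3.3892
  grad(y) = -13.7784, v = y - alpha*grad = -0.927
  prox(v) = soft_thresh(-0.927, 0.529) = -0.398
Iteration 2: beta = 0.3333, y = -0.398 + 0.3333*(-0.398 + 3.3892) = 0.599
  grad(y) = -5.802, v = y - alpha*grad = 1.6358
  prox(v) = soft_thresh(1.6358, 0.529) = 1.1069
Iteration 3: beta = 0.5, y = 1.1069 + 0.5*(1.1069 + 0.398) = 1.8593
  grad(y) = -3.2814, v = y - alpha*grad = 2.4457
  prox(v) = soft_thresh(2.4457, 0.529) = 1.9168
f(x_3) = 1*1.9168^2 - 7*1.9168 + 2.96*|1.9168| = -4.0697
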